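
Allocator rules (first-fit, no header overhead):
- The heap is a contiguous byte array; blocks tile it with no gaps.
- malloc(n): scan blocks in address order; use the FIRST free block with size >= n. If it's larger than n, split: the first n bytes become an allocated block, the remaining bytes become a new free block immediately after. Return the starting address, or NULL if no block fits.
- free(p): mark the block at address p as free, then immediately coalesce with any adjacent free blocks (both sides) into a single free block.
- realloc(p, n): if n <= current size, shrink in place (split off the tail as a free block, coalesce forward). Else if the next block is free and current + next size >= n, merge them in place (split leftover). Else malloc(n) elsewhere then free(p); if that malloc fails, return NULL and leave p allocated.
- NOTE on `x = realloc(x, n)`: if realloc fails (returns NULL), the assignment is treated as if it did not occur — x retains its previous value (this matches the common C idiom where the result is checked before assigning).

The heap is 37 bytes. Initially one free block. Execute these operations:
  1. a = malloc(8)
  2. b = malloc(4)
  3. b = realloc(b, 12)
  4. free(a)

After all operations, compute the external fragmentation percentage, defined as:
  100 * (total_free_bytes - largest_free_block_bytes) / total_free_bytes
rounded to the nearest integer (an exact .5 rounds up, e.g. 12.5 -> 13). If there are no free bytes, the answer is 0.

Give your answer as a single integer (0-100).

Op 1: a = malloc(8) -> a = 0; heap: [0-7 ALLOC][8-36 FREE]
Op 2: b = malloc(4) -> b = 8; heap: [0-7 ALLOC][8-11 ALLOC][12-36 FREE]
Op 3: b = realloc(b, 12) -> b = 8; heap: [0-7 ALLOC][8-19 ALLOC][20-36 FREE]
Op 4: free(a) -> (freed a); heap: [0-7 FREE][8-19 ALLOC][20-36 FREE]
Free blocks: [8 17] total_free=25 largest=17 -> 100*(25-17)/25 = 800/25 = 32

Answer: 32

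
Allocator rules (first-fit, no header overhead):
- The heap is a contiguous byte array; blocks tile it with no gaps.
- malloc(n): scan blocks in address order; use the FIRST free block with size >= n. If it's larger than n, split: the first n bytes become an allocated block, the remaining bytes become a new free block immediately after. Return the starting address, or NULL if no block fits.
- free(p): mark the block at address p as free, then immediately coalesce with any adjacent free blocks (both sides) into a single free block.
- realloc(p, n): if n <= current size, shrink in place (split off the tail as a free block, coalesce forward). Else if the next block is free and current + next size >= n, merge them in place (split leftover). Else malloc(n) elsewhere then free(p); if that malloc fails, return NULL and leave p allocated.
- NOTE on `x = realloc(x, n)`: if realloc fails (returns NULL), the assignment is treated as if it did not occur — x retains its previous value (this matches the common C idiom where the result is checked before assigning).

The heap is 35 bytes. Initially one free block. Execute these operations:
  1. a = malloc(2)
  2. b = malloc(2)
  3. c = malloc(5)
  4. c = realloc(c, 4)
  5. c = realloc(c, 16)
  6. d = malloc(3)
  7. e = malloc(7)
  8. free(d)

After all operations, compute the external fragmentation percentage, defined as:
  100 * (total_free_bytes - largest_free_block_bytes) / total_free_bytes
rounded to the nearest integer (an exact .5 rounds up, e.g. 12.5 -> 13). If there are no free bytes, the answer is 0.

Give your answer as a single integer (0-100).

Answer: 38

Derivation:
Op 1: a = malloc(2) -> a = 0; heap: [0-1 ALLOC][2-34 FREE]
Op 2: b = malloc(2) -> b = 2; heap: [0-1 ALLOC][2-3 ALLOC][4-34 FREE]
Op 3: c = malloc(5) -> c = 4; heap: [0-1 ALLOC][2-3 ALLOC][4-8 ALLOC][9-34 FREE]
Op 4: c = realloc(c, 4) -> c = 4; heap: [0-1 ALLOC][2-3 ALLOC][4-7 ALLOC][8-34 FREE]
Op 5: c = realloc(c, 16) -> c = 4; heap: [0-1 ALLOC][2-3 ALLOC][4-19 ALLOC][20-34 FREE]
Op 6: d = malloc(3) -> d = 20; heap: [0-1 ALLOC][2-3 ALLOC][4-19 ALLOC][20-22 ALLOC][23-34 FREE]
Op 7: e = malloc(7) -> e = 23; heap: [0-1 ALLOC][2-3 ALLOC][4-19 ALLOC][20-22 ALLOC][23-29 ALLOC][30-34 FREE]
Op 8: free(d) -> (freed d); heap: [0-1 ALLOC][2-3 ALLOC][4-19 ALLOC][20-22 FREE][23-29 ALLOC][30-34 FREE]
Free blocks: [3 5] total_free=8 largest=5 -> 100*(8-5)/8 = 300/8 = 37.5 -> rounds to 38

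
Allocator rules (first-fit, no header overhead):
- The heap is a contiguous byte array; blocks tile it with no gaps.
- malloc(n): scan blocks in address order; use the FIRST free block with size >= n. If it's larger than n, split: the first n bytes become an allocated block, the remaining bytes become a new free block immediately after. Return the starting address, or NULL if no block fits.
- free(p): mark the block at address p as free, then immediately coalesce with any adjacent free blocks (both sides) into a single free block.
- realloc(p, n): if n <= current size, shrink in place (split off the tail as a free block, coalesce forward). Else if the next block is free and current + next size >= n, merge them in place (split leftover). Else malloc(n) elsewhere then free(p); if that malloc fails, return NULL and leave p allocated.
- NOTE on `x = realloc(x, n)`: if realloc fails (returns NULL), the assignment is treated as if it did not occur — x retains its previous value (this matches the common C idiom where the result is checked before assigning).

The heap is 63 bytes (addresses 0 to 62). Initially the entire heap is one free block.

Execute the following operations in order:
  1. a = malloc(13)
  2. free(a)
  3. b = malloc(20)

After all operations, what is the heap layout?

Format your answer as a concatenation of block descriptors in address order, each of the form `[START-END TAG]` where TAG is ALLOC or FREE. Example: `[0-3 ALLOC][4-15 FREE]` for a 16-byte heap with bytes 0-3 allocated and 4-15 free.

Op 1: a = malloc(13) -> a = 0; heap: [0-12 ALLOC][13-62 FREE]
Op 2: free(a) -> (freed a); heap: [0-62 FREE]
Op 3: b = malloc(20) -> b = 0; heap: [0-19 ALLOC][20-62 FREE]

Answer: [0-19 ALLOC][20-62 FREE]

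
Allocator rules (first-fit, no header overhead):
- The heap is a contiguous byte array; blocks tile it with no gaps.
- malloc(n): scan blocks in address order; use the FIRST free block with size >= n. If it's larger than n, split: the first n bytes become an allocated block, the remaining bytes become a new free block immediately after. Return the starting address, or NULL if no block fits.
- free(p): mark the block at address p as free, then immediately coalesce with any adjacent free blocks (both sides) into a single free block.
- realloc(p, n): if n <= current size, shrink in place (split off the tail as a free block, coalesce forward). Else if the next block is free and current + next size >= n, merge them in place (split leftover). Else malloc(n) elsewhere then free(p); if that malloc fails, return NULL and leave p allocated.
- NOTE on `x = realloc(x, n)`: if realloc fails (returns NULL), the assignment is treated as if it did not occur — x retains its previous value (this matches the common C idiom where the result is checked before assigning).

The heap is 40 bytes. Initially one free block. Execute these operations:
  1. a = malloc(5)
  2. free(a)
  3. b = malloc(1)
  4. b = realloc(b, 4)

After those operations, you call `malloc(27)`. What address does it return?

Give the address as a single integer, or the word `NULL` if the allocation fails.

Op 1: a = malloc(5) -> a = 0; heap: [0-4 ALLOC][5-39 FREE]
Op 2: free(a) -> (freed a); heap: [0-39 FREE]
Op 3: b = malloc(1) -> b = 0; heap: [0-0 ALLOC][1-39 FREE]
Op 4: b = realloc(b, 4) -> b = 0; heap: [0-3 ALLOC][4-39 FREE]
malloc(27): first-fit scan over [0-3 ALLOC][4-39 FREE] -> 4

Answer: 4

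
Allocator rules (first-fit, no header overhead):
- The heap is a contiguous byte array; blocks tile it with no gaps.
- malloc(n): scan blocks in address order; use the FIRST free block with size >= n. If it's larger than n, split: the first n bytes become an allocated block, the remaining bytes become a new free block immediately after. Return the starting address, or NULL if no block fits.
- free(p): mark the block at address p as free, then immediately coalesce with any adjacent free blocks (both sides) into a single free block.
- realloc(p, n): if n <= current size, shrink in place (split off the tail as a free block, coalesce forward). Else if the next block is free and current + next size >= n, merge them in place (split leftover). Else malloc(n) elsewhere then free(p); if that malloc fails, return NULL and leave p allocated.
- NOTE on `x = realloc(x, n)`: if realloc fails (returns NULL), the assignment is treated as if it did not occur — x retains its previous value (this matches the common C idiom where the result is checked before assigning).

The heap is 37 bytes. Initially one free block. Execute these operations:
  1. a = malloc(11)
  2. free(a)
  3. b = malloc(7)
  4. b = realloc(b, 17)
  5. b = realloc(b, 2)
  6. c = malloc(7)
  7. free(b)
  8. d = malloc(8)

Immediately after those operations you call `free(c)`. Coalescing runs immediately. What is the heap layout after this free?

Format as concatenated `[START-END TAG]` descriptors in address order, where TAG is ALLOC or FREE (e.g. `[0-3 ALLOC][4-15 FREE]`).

Op 1: a = malloc(11) -> a = 0; heap: [0-10 ALLOC][11-36 FREE]
Op 2: free(a) -> (freed a); heap: [0-36 FREE]
Op 3: b = malloc(7) -> b = 0; heap: [0-6 ALLOC][7-36 FREE]
Op 4: b = realloc(b, 17) -> b = 0; heap: [0-16 ALLOC][17-36 FREE]
Op 5: b = realloc(b, 2) -> b = 0; heap: [0-1 ALLOC][2-36 FREE]
Op 6: c = malloc(7) -> c = 2; heap: [0-1 ALLOC][2-8 ALLOC][9-36 FREE]
Op 7: free(b) -> (freed b); heap: [0-1 FREE][2-8 ALLOC][9-36 FREE]
Op 8: d = malloc(8) -> d = 9; heap: [0-1 FREE][2-8 ALLOC][9-16 ALLOC][17-36 FREE]
free(c): c = 2 -> block [2-8 ALLOC]; mark free, coalesce with adjacent free neighbors -> [0-8 FREE][9-16 ALLOC][17-36 FREE]

Answer: [0-8 FREE][9-16 ALLOC][17-36 FREE]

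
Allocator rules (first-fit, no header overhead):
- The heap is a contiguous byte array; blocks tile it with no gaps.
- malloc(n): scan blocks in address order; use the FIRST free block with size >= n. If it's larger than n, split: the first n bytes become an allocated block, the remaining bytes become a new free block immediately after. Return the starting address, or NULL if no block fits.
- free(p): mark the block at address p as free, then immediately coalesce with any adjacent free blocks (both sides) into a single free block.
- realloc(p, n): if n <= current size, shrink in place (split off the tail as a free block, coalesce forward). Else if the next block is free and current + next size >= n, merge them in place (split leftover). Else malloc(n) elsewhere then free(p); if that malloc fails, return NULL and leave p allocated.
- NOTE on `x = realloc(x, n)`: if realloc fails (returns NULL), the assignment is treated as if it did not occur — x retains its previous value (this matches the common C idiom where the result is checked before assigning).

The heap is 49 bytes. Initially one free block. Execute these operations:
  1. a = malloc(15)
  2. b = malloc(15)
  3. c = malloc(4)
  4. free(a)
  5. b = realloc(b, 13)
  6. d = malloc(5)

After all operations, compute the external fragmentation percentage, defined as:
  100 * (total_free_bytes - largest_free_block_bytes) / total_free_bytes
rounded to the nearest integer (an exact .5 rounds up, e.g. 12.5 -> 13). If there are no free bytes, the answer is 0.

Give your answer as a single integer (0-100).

Op 1: a = malloc(15) -> a = 0; heap: [0-14 ALLOC][15-48 FREE]
Op 2: b = malloc(15) -> b = 15; heap: [0-14 ALLOC][15-29 ALLOC][30-48 FREE]
Op 3: c = malloc(4) -> c = 30; heap: [0-14 ALLOC][15-29 ALLOC][30-33 ALLOC][34-48 FREE]
Op 4: free(a) -> (freed a); heap: [0-14 FREE][15-29 ALLOC][30-33 ALLOC][34-48 FREE]
Op 5: b = realloc(b, 13) -> b = 15; heap: [0-14 FREE][15-27 ALLOC][28-29 FREE][30-33 ALLOC][34-48 FREE]
Op 6: d = malloc(5) -> d = 0; heap: [0-4 ALLOC][5-14 FREE][15-27 ALLOC][28-29 FREE][30-33 ALLOC][34-48 FREE]
Free blocks: [10 2 15] total_free=27 largest=15 -> 100*(27-15)/27 = 1200/27 ≈ 44.444 -> rounds to 44

Answer: 44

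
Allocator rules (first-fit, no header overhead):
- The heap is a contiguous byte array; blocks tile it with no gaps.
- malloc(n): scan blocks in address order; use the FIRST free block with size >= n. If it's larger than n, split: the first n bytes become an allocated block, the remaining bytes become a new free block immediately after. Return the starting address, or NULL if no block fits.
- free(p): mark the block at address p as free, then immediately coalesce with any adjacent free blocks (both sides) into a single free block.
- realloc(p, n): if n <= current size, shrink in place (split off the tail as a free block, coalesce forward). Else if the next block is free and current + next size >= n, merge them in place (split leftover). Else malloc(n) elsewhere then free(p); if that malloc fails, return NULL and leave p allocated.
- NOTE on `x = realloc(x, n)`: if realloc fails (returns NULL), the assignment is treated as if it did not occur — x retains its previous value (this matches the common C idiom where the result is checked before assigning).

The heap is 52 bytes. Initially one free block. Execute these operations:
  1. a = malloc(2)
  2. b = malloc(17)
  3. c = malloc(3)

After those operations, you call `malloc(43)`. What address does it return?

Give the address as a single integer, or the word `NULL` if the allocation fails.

Op 1: a = malloc(2) -> a = 0; heap: [0-1 ALLOC][2-51 FREE]
Op 2: b = malloc(17) -> b = 2; heap: [0-1 ALLOC][2-18 ALLOC][19-51 FREE]
Op 3: c = malloc(3) -> c = 19; heap: [0-1 ALLOC][2-18 ALLOC][19-21 ALLOC][22-51 FREE]
malloc(43): first-fit scan over [0-1 ALLOC][2-18 ALLOC][19-21 ALLOC][22-51 FREE] -> NULL

Answer: NULL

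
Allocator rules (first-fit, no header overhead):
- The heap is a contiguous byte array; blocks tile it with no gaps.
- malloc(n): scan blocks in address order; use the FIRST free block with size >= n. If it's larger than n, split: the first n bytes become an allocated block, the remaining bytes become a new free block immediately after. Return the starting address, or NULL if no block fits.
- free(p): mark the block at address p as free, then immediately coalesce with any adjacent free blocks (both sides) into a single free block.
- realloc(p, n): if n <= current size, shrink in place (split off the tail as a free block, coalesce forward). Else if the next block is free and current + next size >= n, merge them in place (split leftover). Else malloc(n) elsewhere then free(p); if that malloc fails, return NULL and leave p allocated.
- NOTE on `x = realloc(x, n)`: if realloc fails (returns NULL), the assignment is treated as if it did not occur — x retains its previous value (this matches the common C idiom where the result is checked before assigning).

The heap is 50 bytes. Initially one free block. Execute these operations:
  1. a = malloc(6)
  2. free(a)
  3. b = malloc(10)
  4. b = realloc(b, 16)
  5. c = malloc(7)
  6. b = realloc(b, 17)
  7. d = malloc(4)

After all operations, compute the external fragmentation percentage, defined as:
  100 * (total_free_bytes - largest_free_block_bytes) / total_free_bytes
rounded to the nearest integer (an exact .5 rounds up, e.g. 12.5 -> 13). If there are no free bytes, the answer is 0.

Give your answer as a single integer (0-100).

Op 1: a = malloc(6) -> a = 0; heap: [0-5 ALLOC][6-49 FREE]
Op 2: free(a) -> (freed a); heap: [0-49 FREE]
Op 3: b = malloc(10) -> b = 0; heap: [0-9 ALLOC][10-49 FREE]
Op 4: b = realloc(b, 16) -> b = 0; heap: [0-15 ALLOC][16-49 FREE]
Op 5: c = malloc(7) -> c = 16; heap: [0-15 ALLOC][16-22 ALLOC][23-49 FREE]
Op 6: b = realloc(b, 17) -> b = 23; heap: [0-15 FREE][16-22 ALLOC][23-39 ALLOC][40-49 FREE]
Op 7: d = malloc(4) -> d = 0; heap: [0-3 ALLOC][4-15 FREE][16-22 ALLOC][23-39 ALLOC][40-49 FREE]
Free blocks: [12 10] total_free=22 largest=12 -> 100*(22-12)/22 = 1000/22 ≈ 45.455 -> rounds to 45

Answer: 45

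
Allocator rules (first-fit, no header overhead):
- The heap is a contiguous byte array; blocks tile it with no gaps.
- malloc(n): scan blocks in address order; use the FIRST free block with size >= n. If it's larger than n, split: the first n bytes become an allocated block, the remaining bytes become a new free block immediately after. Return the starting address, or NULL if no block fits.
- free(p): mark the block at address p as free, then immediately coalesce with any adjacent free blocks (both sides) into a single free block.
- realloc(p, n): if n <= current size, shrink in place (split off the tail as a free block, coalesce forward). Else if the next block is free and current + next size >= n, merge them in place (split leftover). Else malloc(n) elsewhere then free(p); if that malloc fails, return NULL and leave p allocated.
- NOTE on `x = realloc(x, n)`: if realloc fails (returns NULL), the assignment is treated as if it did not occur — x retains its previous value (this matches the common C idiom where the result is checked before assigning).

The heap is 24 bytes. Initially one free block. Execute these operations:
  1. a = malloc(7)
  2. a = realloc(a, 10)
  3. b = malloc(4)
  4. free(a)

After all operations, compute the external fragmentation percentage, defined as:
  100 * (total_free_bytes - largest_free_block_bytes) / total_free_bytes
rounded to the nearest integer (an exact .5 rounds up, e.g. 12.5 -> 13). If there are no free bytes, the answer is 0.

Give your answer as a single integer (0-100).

Answer: 50

Derivation:
Op 1: a = malloc(7) -> a = 0; heap: [0-6 ALLOC][7-23 FREE]
Op 2: a = realloc(a, 10) -> a = 0; heap: [0-9 ALLOC][10-23 FREE]
Op 3: b = malloc(4) -> b = 10; heap: [0-9 ALLOC][10-13 ALLOC][14-23 FREE]
Op 4: free(a) -> (freed a); heap: [0-9 FREE][10-13 ALLOC][14-23 FREE]
Free blocks: [10 10] total_free=20 largest=10 -> 100*(20-10)/20 = 1000/20 = 50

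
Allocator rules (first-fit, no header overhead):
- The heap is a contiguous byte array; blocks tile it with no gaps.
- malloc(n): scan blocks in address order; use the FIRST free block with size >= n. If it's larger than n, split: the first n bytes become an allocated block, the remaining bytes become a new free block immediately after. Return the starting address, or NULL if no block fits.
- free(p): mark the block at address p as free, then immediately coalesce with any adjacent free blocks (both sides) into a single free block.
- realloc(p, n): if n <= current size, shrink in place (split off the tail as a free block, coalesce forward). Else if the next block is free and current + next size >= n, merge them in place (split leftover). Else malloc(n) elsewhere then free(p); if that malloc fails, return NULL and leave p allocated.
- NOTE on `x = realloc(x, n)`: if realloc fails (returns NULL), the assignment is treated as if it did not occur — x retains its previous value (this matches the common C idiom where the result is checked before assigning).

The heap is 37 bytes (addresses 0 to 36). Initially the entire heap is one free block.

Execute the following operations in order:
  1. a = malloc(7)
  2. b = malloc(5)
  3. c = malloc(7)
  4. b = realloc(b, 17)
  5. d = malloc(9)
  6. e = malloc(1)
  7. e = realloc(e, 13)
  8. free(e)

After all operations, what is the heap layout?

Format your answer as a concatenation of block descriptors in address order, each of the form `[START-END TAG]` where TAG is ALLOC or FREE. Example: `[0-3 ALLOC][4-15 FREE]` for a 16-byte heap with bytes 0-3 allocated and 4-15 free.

Answer: [0-6 ALLOC][7-11 FREE][12-18 ALLOC][19-35 ALLOC][36-36 FREE]

Derivation:
Op 1: a = malloc(7) -> a = 0; heap: [0-6 ALLOC][7-36 FREE]
Op 2: b = malloc(5) -> b = 7; heap: [0-6 ALLOC][7-11 ALLOC][12-36 FREE]
Op 3: c = malloc(7) -> c = 12; heap: [0-6 ALLOC][7-11 ALLOC][12-18 ALLOC][19-36 FREE]
Op 4: b = realloc(b, 17) -> b = 19; heap: [0-6 ALLOC][7-11 FREE][12-18 ALLOC][19-35 ALLOC][36-36 FREE]
Op 5: d = malloc(9) -> d = NULL; heap: [0-6 ALLOC][7-11 FREE][12-18 ALLOC][19-35 ALLOC][36-36 FREE]
Op 6: e = malloc(1) -> e = 7; heap: [0-6 ALLOC][7-7 ALLOC][8-11 FREE][12-18 ALLOC][19-35 ALLOC][36-36 FREE]
Op 7: e = realloc(e, 13) -> NULL (e unchanged); heap: [0-6 ALLOC][7-7 ALLOC][8-11 FREE][12-18 ALLOC][19-35 ALLOC][36-36 FREE]
Op 8: free(e) -> (freed e); heap: [0-6 ALLOC][7-11 FREE][12-18 ALLOC][19-35 ALLOC][36-36 FREE]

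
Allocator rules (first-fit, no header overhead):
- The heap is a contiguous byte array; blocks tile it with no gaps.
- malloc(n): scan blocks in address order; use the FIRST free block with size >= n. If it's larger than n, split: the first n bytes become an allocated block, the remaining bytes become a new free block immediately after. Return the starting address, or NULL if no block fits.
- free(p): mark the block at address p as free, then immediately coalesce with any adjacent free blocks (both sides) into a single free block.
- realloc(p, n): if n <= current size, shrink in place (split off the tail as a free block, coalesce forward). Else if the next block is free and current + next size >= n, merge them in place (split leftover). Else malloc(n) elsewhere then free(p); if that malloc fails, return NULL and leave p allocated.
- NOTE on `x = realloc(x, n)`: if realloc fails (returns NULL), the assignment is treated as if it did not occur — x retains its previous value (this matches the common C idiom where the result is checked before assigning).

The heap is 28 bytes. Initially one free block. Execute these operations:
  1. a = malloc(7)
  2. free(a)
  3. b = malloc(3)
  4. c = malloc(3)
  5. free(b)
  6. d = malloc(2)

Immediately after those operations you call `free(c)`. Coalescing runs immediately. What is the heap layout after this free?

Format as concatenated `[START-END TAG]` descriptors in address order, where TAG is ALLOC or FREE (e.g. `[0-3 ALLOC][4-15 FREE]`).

Op 1: a = malloc(7) -> a = 0; heap: [0-6 ALLOC][7-27 FREE]
Op 2: free(a) -> (freed a); heap: [0-27 FREE]
Op 3: b = malloc(3) -> b = 0; heap: [0-2 ALLOC][3-27 FREE]
Op 4: c = malloc(3) -> c = 3; heap: [0-2 ALLOC][3-5 ALLOC][6-27 FREE]
Op 5: free(b) -> (freed b); heap: [0-2 FREE][3-5 ALLOC][6-27 FREE]
Op 6: d = malloc(2) -> d = 0; heap: [0-1 ALLOC][2-2 FREE][3-5 ALLOC][6-27 FREE]
free(c): c = 3 -> block [3-5 ALLOC]; mark free, coalesce with adjacent free neighbors -> [0-1 ALLOC][2-27 FREE]

Answer: [0-1 ALLOC][2-27 FREE]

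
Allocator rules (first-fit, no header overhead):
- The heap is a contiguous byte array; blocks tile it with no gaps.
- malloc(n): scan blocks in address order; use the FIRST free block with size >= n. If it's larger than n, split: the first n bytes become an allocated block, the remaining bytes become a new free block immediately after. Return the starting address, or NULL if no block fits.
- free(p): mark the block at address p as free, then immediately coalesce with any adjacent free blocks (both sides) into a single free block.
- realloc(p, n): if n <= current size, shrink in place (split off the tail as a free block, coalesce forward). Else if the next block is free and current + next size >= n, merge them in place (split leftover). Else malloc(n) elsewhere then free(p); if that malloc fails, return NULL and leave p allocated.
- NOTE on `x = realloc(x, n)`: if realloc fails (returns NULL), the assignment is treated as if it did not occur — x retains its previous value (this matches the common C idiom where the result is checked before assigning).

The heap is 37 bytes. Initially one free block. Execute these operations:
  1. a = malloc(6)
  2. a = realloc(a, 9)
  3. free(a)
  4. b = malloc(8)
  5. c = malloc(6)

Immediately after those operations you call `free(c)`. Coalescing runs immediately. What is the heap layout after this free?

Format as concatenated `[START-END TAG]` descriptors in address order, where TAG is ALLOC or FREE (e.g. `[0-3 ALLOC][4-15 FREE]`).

Op 1: a = malloc(6) -> a = 0; heap: [0-5 ALLOC][6-36 FREE]
Op 2: a = realloc(a, 9) -> a = 0; heap: [0-8 ALLOC][9-36 FREE]
Op 3: free(a) -> (freed a); heap: [0-36 FREE]
Op 4: b = malloc(8) -> b = 0; heap: [0-7 ALLOC][8-36 FREE]
Op 5: c = malloc(6) -> c = 8; heap: [0-7 ALLOC][8-13 ALLOC][14-36 FREE]
free(c): c = 8 -> block [8-13 ALLOC]; mark free, coalesce with adjacent free neighbors -> [0-7 ALLOC][8-36 FREE]

Answer: [0-7 ALLOC][8-36 FREE]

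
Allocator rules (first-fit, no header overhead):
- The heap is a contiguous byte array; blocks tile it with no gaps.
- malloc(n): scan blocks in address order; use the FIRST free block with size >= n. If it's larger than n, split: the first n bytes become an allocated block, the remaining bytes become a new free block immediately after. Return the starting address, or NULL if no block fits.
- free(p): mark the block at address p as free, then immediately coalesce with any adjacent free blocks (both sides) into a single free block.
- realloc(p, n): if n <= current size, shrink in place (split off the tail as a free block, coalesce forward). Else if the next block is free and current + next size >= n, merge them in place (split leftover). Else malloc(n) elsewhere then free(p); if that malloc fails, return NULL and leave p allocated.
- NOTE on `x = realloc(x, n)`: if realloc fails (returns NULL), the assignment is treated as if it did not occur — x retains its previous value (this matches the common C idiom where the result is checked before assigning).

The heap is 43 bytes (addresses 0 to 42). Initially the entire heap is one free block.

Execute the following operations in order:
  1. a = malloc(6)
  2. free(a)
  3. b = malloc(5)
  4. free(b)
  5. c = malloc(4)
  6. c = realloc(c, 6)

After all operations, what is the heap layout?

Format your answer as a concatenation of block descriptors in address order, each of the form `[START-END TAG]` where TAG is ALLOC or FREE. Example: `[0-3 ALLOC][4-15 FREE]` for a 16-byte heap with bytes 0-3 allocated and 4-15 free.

Op 1: a = malloc(6) -> a = 0; heap: [0-5 ALLOC][6-42 FREE]
Op 2: free(a) -> (freed a); heap: [0-42 FREE]
Op 3: b = malloc(5) -> b = 0; heap: [0-4 ALLOC][5-42 FREE]
Op 4: free(b) -> (freed b); heap: [0-42 FREE]
Op 5: c = malloc(4) -> c = 0; heap: [0-3 ALLOC][4-42 FREE]
Op 6: c = realloc(c, 6) -> c = 0; heap: [0-5 ALLOC][6-42 FREE]

Answer: [0-5 ALLOC][6-42 FREE]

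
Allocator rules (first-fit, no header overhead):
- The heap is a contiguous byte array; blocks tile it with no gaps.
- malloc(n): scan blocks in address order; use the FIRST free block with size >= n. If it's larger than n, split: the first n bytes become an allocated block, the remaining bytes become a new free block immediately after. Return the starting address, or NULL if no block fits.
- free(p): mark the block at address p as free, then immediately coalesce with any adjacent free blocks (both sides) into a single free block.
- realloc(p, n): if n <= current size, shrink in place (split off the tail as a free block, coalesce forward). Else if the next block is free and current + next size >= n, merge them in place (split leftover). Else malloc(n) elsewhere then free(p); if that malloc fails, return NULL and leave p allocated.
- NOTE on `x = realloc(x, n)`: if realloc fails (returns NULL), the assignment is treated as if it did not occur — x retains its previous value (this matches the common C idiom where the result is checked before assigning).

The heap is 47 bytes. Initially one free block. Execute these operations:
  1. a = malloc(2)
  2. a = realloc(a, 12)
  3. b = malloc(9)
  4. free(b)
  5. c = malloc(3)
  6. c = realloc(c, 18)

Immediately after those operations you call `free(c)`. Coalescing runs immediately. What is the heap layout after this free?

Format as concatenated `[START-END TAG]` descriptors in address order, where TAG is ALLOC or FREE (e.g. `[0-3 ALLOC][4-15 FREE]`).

Op 1: a = malloc(2) -> a = 0; heap: [0-1 ALLOC][2-46 FREE]
Op 2: a = realloc(a, 12) -> a = 0; heap: [0-11 ALLOC][12-46 FREE]
Op 3: b = malloc(9) -> b = 12; heap: [0-11 ALLOC][12-20 ALLOC][21-46 FREE]
Op 4: free(b) -> (freed b); heap: [0-11 ALLOC][12-46 FREE]
Op 5: c = malloc(3) -> c = 12; heap: [0-11 ALLOC][12-14 ALLOC][15-46 FREE]
Op 6: c = realloc(c, 18) -> c = 12; heap: [0-11 ALLOC][12-29 ALLOC][30-46 FREE]
free(c): c = 12 -> block [12-29 ALLOC]; mark free, coalesce with adjacent free neighbors -> [0-11 ALLOC][12-46 FREE]

Answer: [0-11 ALLOC][12-46 FREE]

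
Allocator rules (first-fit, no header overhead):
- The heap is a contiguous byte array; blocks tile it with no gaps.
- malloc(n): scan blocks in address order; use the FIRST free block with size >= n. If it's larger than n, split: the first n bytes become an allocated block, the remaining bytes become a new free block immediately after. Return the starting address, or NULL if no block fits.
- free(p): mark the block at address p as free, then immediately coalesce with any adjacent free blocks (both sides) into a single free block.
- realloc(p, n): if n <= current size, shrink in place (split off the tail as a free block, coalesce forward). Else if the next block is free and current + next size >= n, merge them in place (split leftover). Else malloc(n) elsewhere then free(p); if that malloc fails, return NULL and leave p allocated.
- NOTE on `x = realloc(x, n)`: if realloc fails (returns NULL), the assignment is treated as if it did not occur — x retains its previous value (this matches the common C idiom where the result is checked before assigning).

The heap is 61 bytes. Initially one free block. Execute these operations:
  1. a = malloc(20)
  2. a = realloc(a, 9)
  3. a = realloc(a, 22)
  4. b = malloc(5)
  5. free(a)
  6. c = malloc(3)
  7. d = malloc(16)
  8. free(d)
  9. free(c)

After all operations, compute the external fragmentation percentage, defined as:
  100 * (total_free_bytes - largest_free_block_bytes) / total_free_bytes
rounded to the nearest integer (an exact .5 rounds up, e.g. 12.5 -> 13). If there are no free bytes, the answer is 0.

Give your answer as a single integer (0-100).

Answer: 39

Derivation:
Op 1: a = malloc(20) -> a = 0; heap: [0-19 ALLOC][20-60 FREE]
Op 2: a = realloc(a, 9) -> a = 0; heap: [0-8 ALLOC][9-60 FREE]
Op 3: a = realloc(a, 22) -> a = 0; heap: [0-21 ALLOC][22-60 FREE]
Op 4: b = malloc(5) -> b = 22; heap: [0-21 ALLOC][22-26 ALLOC][27-60 FREE]
Op 5: free(a) -> (freed a); heap: [0-21 FREE][22-26 ALLOC][27-60 FREE]
Op 6: c = malloc(3) -> c = 0; heap: [0-2 ALLOC][3-21 FREE][22-26 ALLOC][27-60 FREE]
Op 7: d = malloc(16) -> d = 3; heap: [0-2 ALLOC][3-18 ALLOC][19-21 FREE][22-26 ALLOC][27-60 FREE]
Op 8: free(d) -> (freed d); heap: [0-2 ALLOC][3-21 FREE][22-26 ALLOC][27-60 FREE]
Op 9: free(c) -> (freed c); heap: [0-21 FREE][22-26 ALLOC][27-60 FREE]
Free blocks: [22 34] total_free=56 largest=34 -> 100*(56-34)/56 = 2200/56 ≈ 39.286 -> rounds to 39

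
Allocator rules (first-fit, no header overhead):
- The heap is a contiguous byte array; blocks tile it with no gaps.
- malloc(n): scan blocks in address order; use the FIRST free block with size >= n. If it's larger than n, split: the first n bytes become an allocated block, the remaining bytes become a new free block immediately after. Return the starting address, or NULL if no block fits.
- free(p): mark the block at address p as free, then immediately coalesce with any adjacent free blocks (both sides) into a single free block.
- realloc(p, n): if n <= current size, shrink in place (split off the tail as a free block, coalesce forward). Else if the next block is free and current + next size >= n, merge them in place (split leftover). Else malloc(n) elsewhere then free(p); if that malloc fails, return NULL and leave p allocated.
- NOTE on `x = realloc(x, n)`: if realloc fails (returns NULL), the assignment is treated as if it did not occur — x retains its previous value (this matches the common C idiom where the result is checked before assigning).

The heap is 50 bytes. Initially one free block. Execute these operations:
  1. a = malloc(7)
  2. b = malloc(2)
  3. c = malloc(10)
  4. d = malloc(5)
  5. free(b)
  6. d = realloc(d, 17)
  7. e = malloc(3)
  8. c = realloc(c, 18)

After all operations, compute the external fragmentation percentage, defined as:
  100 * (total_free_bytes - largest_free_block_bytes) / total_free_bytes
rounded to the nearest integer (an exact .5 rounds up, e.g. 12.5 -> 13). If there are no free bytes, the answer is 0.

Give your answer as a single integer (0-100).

Op 1: a = malloc(7) -> a = 0; heap: [0-6 ALLOC][7-49 FREE]
Op 2: b = malloc(2) -> b = 7; heap: [0-6 ALLOC][7-8 ALLOC][9-49 FREE]
Op 3: c = malloc(10) -> c = 9; heap: [0-6 ALLOC][7-8 ALLOC][9-18 ALLOC][19-49 FREE]
Op 4: d = malloc(5) -> d = 19; heap: [0-6 ALLOC][7-8 ALLOC][9-18 ALLOC][19-23 ALLOC][24-49 FREE]
Op 5: free(b) -> (freed b); heap: [0-6 ALLOC][7-8 FREE][9-18 ALLOC][19-23 ALLOC][24-49 FREE]
Op 6: d = realloc(d, 17) -> d = 19; heap: [0-6 ALLOC][7-8 FREE][9-18 ALLOC][19-35 ALLOC][36-49 FREE]
Op 7: e = malloc(3) -> e = 36; heap: [0-6 ALLOC][7-8 FREE][9-18 ALLOC][19-35 ALLOC][36-38 ALLOC][39-49 FREE]
Op 8: c = realloc(c, 18) -> NULL (c unchanged); heap: [0-6 ALLOC][7-8 FREE][9-18 ALLOC][19-35 ALLOC][36-38 ALLOC][39-49 FREE]
Free blocks: [2 11] total_free=13 largest=11 -> 100*(13-11)/13 = 200/13 ≈ 15.385 -> rounds to 15

Answer: 15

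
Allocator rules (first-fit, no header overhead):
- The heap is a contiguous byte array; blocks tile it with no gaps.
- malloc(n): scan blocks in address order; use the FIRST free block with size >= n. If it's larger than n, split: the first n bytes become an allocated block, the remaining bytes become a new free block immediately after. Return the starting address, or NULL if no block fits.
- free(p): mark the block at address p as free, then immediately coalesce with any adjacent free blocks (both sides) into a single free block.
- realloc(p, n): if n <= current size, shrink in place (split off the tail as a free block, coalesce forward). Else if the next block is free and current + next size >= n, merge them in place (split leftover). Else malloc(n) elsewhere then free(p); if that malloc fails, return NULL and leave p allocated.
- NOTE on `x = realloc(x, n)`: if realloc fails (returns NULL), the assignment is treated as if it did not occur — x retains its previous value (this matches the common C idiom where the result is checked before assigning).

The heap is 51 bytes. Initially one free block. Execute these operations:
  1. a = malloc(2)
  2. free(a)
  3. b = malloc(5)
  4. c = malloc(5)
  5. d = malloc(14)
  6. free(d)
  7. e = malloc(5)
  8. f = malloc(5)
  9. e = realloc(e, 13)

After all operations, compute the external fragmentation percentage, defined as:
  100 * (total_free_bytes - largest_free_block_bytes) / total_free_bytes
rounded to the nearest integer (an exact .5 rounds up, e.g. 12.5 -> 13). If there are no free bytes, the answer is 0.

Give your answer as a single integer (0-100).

Answer: 22

Derivation:
Op 1: a = malloc(2) -> a = 0; heap: [0-1 ALLOC][2-50 FREE]
Op 2: free(a) -> (freed a); heap: [0-50 FREE]
Op 3: b = malloc(5) -> b = 0; heap: [0-4 ALLOC][5-50 FREE]
Op 4: c = malloc(5) -> c = 5; heap: [0-4 ALLOC][5-9 ALLOC][10-50 FREE]
Op 5: d = malloc(14) -> d = 10; heap: [0-4 ALLOC][5-9 ALLOC][10-23 ALLOC][24-50 FREE]
Op 6: free(d) -> (freed d); heap: [0-4 ALLOC][5-9 ALLOC][10-50 FREE]
Op 7: e = malloc(5) -> e = 10; heap: [0-4 ALLOC][5-9 ALLOC][10-14 ALLOC][15-50 FREE]
Op 8: f = malloc(5) -> f = 15; heap: [0-4 ALLOC][5-9 ALLOC][10-14 ALLOC][15-19 ALLOC][20-50 FREE]
Op 9: e = realloc(e, 13) -> e = 20; heap: [0-4 ALLOC][5-9 ALLOC][10-14 FREE][15-19 ALLOC][20-32 ALLOC][33-50 FREE]
Free blocks: [5 18] total_free=23 largest=18 -> 100*(23-18)/23 = 500/23 ≈ 21.739 -> rounds to 22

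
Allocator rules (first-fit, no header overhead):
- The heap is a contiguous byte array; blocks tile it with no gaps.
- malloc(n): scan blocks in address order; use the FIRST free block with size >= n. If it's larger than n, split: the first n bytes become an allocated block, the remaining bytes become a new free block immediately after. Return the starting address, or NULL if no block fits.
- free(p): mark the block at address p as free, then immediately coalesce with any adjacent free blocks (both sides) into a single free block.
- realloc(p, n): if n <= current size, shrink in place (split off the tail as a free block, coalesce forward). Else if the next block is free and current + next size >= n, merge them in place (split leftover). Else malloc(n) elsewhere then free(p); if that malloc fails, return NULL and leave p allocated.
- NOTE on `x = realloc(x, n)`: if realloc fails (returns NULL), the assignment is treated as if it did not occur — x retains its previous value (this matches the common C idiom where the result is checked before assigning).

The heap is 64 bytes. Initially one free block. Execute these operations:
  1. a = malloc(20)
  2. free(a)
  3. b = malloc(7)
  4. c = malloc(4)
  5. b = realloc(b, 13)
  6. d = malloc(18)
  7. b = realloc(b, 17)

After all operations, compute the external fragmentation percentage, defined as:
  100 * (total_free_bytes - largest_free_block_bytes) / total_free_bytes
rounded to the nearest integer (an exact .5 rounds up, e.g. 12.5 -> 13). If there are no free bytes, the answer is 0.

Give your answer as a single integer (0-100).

Answer: 48

Derivation:
Op 1: a = malloc(20) -> a = 0; heap: [0-19 ALLOC][20-63 FREE]
Op 2: free(a) -> (freed a); heap: [0-63 FREE]
Op 3: b = malloc(7) -> b = 0; heap: [0-6 ALLOC][7-63 FREE]
Op 4: c = malloc(4) -> c = 7; heap: [0-6 ALLOC][7-10 ALLOC][11-63 FREE]
Op 5: b = realloc(b, 13) -> b = 11; heap: [0-6 FREE][7-10 ALLOC][11-23 ALLOC][24-63 FREE]
Op 6: d = malloc(18) -> d = 24; heap: [0-6 FREE][7-10 ALLOC][11-23 ALLOC][24-41 ALLOC][42-63 FREE]
Op 7: b = realloc(b, 17) -> b = 42; heap: [0-6 FREE][7-10 ALLOC][11-23 FREE][24-41 ALLOC][42-58 ALLOC][59-63 FREE]
Free blocks: [7 13 5] total_free=25 largest=13 -> 100*(25-13)/25 = 1200/25 = 48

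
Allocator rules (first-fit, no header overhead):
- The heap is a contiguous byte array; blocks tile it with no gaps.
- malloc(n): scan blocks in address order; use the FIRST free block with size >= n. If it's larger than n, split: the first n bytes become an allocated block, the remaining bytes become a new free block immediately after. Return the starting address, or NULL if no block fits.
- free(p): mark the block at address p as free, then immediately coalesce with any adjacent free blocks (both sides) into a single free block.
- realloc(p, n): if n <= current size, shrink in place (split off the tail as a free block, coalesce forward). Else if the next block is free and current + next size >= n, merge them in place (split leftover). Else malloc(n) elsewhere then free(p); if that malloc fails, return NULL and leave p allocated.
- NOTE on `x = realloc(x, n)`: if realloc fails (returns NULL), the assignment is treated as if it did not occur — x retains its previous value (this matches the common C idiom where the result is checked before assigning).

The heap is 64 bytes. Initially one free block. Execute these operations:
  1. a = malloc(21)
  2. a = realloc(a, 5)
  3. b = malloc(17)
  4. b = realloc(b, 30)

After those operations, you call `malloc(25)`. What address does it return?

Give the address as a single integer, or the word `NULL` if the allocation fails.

Op 1: a = malloc(21) -> a = 0; heap: [0-20 ALLOC][21-63 FREE]
Op 2: a = realloc(a, 5) -> a = 0; heap: [0-4 ALLOC][5-63 FREE]
Op 3: b = malloc(17) -> b = 5; heap: [0-4 ALLOC][5-21 ALLOC][22-63 FREE]
Op 4: b = realloc(b, 30) -> b = 5; heap: [0-4 ALLOC][5-34 ALLOC][35-63 FREE]
malloc(25): first-fit scan over [0-4 ALLOC][5-34 ALLOC][35-63 FREE] -> 35

Answer: 35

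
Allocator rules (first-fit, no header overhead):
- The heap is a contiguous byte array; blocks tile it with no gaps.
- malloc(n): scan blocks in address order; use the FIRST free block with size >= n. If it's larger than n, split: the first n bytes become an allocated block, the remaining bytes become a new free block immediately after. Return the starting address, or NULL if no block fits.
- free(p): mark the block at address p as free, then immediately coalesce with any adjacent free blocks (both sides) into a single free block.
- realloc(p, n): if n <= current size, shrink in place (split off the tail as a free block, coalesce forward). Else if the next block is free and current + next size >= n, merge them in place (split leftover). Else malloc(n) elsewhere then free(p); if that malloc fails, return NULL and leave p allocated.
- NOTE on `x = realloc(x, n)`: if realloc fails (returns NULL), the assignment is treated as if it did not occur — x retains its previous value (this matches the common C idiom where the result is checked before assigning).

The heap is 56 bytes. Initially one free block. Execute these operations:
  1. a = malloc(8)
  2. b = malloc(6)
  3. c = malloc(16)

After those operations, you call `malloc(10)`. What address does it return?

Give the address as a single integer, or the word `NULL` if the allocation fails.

Op 1: a = malloc(8) -> a = 0; heap: [0-7 ALLOC][8-55 FREE]
Op 2: b = malloc(6) -> b = 8; heap: [0-7 ALLOC][8-13 ALLOC][14-55 FREE]
Op 3: c = malloc(16) -> c = 14; heap: [0-7 ALLOC][8-13 ALLOC][14-29 ALLOC][30-55 FREE]
malloc(10): first-fit scan over [0-7 ALLOC][8-13 ALLOC][14-29 ALLOC][30-55 FREE] -> 30

Answer: 30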